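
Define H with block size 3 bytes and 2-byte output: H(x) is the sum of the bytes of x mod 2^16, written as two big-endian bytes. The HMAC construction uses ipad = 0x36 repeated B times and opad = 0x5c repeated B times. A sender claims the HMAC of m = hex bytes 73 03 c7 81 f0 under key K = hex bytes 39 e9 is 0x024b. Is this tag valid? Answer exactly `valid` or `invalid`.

Key hex bytes 39 e9 is 2 bytes ≤ B = 3; zero-pad to 3 bytes: K' = 39 e9 00.
K' ⊕ ipad = 0f df 36; K' ⊕ opad = 65 b5 5c.
Inner hash: sum = 15+223+54+115+3+199+129+240 = 978 → 03 d2.
Outer hash (recomputed tag): sum = 101+181+92+3+210 = 587 → 02 4b.
Recomputed tag = 024b; claimed = 024b → match.

valid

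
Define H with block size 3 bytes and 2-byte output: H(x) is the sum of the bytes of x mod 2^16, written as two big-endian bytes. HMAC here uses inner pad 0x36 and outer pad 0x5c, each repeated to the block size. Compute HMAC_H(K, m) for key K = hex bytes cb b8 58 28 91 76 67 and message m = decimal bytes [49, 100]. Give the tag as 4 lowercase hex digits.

0130

Key hex bytes cb b8 58 28 91 76 67 is 7 bytes > B = 3, so hash it first: H(key) = 03 71, then zero-pad to 3 bytes: K' = 03 71 00.
K' ⊕ ipad = 35 47 36.  K' ⊕ opad = 5f 2d 5c.
Inner input = (K'⊕ipad) ∥ m = 35 47 36 ∥ 31 64.
Inner hash: sum = 53+71+54+49+100 = 327 → 01 47.
Outer input = (K'⊕opad) ∥ inner = 5f 2d 5c ∥ 01 47.
Outer hash (tag): sum = 95+45+92+1+71 = 304 → 01 30.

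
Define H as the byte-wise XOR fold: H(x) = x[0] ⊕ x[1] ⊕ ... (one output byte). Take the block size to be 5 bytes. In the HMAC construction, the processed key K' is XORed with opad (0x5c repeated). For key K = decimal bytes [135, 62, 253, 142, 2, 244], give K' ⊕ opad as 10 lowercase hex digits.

Key decimal bytes [135, 62, 253, 142, 2, 244] = 87 3e fd 8e 02 f4 is 6 bytes > B = 5, so hash it first: H(key) = 3c, then zero-pad to 5 bytes: K' = 3c 00 00 00 00.
XOR each byte with 0x5c: 3c⊕5c=60, 00⊕5c=5c, 00⊕5c=5c, 00⊕5c=5c, 00⊕5c=5c.

605c5c5c5c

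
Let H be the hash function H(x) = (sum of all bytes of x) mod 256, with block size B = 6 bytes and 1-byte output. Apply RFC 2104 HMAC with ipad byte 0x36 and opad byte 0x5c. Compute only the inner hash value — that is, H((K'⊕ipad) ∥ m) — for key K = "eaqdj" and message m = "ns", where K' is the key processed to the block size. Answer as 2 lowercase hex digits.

Key "eaqdj" = 65 61 71 64 6a is 5 bytes ≤ B = 6; zero-pad to 6 bytes: K' = 65 61 71 64 6a 00.
K' ⊕ ipad = 53 57 47 52 5c 36.
Inner input = 53 57 47 52 5c 36 ∥ 6e 73.
Inner hash: sum = 83+87+71+82+92+54+110+115 = 694; mod 256 = 182 → b6.

b6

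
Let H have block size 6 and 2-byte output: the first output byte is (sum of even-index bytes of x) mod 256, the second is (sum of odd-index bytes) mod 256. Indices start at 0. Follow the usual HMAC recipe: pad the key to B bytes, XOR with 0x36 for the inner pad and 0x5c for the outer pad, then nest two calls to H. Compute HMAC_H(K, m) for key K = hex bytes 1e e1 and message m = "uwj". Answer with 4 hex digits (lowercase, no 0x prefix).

Key hex bytes 1e e1 is 2 bytes ≤ B = 6; zero-pad to 6 bytes: K' = 1e e1 00 00 00 00.
K' ⊕ ipad = 28 d7 36 36 36 36.  K' ⊕ opad = 42 bd 5c 5c 5c 5c.
Inner input = (K'⊕ipad) ∥ m = 28 d7 36 36 36 36 ∥ 75 77 6a.
Inner hash: even-index sum = 371 mod 256 = 115; odd-index sum = 442 mod 256 = 186 → 73 ba.
Outer input = (K'⊕opad) ∥ inner = 42 bd 5c 5c 5c 5c ∥ 73 ba.
Outer hash (tag): even-index sum = 365 mod 256 = 109; odd-index sum = 559 mod 256 = 47 → 6d 2f.

6d2f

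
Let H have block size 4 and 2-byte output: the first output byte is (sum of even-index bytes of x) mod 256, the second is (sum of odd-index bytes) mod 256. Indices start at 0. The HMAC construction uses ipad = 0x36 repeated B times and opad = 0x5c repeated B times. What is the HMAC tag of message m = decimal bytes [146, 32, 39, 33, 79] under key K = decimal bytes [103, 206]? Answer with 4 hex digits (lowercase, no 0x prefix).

265d

Key decimal bytes [103, 206] = 67 ce is 2 bytes ≤ B = 4; zero-pad to 4 bytes: K' = 67 ce 00 00.
K' ⊕ ipad = 51 f8 36 36.  K' ⊕ opad = 3b 92 5c 5c.
Inner input = (K'⊕ipad) ∥ m = 51 f8 36 36 ∥ 92 20 27 21 4f.
Inner hash: even-index sum = 399 mod 256 = 143; odd-index sum = 367 mod 256 = 111 → 8f 6f.
Outer input = (K'⊕opad) ∥ inner = 3b 92 5c 5c ∥ 8f 6f.
Outer hash (tag): even-index sum = 294 mod 256 = 38; odd-index sum = 349 mod 256 = 93 → 26 5d.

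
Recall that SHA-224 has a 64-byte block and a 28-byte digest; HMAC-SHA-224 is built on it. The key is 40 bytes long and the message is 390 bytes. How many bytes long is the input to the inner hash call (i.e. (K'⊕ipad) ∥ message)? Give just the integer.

Key is 40 ≤ 64 bytes, zero-padded: |K'| = 64.
Inner input = (K'⊕ipad) ∥ m → 64 + 390 = 454 bytes.

454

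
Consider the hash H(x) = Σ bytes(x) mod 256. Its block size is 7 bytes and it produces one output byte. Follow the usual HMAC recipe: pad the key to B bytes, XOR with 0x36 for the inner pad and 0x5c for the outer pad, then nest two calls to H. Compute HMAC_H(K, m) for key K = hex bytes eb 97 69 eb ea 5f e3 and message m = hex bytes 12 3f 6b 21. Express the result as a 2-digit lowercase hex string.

97

Key hex bytes eb 97 69 eb ea 5f e3 is exactly B = 7 bytes: K' = eb 97 69 eb ea 5f e3.
K' ⊕ ipad = dd a1 5f dd dc 69 d5.  K' ⊕ opad = b7 cb 35 b7 b6 03 bf.
Inner input = (K'⊕ipad) ∥ m = dd a1 5f dd dc 69 d5 ∥ 12 3f 6b 21.
Inner hash: sum = 221+161+95+221+220+105+213+18+63+107+33 = 1457; mod 256 = 177 → b1.
Outer input = (K'⊕opad) ∥ inner = b7 cb 35 b7 b6 03 bf ∥ b1.
Outer hash (tag): sum = 183+203+53+183+182+3+191+177 = 1175; mod 256 = 151 → 97.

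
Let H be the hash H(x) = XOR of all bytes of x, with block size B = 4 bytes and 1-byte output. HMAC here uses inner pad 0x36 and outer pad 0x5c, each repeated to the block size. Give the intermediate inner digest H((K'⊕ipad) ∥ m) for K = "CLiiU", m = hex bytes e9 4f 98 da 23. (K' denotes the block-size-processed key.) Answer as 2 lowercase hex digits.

Key "CLiiU" = 43 4c 69 69 55 is 5 bytes > B = 4, so hash it first: H(key) = 5a, then zero-pad to 4 bytes: K' = 5a 00 00 00.
K' ⊕ ipad = 6c 36 36 36.
Inner input = 6c 36 36 36 ∥ e9 4f 98 da 23.
Inner hash: XOR 6c⊕36⊕36⊕36⊕e9⊕4f⊕98⊕da⊕23 = 9d.

9d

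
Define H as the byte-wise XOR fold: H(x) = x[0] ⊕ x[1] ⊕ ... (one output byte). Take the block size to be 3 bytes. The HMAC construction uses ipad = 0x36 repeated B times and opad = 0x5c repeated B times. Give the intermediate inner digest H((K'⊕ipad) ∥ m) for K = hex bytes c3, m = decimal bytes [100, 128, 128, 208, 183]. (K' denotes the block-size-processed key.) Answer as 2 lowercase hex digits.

Key hex bytes c3 is 1 byte ≤ B = 3; zero-pad to 3 bytes: K' = c3 00 00.
K' ⊕ ipad = f5 36 36.
Inner input = f5 36 36 ∥ 64 80 80 d0 b7.
Inner hash: XOR f5⊕36⊕36⊕64⊕80⊕80⊕d0⊕b7 = f6.

f6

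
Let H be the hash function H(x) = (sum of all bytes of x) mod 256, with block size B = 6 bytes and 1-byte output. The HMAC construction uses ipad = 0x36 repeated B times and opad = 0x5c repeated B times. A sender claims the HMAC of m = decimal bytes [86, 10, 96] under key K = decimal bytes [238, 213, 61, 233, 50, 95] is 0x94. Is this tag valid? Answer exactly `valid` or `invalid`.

valid

Key decimal bytes [238, 213, 61, 233, 50, 95] = ee d5 3d e9 32 5f is exactly B = 6 bytes: K' = ee d5 3d e9 32 5f.
K' ⊕ ipad = d8 e3 0b df 04 69; K' ⊕ opad = b2 89 61 b5 6e 03.
Inner hash: sum = 216+227+11+223+4+105+86+10+96 = 978; mod 256 = 210 → d2.
Outer hash (recomputed tag): sum = 178+137+97+181+110+3+210 = 916; mod 256 = 148 → 94.
Recomputed tag = 94; claimed = 94 → match.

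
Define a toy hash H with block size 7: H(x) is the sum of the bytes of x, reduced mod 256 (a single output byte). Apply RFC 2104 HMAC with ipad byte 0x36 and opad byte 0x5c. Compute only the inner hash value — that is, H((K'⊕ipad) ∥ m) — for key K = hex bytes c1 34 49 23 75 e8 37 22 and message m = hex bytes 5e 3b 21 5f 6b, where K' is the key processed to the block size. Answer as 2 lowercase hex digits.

Key hex bytes c1 34 49 23 75 e8 37 22 is 8 bytes > B = 7, so hash it first: H(key) = 17, then zero-pad to 7 bytes: K' = 17 00 00 00 00 00 00.
K' ⊕ ipad = 21 36 36 36 36 36 36.
Inner input = 21 36 36 36 36 36 36 ∥ 5e 3b 21 5f 6b.
Inner hash: sum = 33+54+54+54+54+54+54+94+59+33+95+107 = 745; mod 256 = 233 → e9.

e9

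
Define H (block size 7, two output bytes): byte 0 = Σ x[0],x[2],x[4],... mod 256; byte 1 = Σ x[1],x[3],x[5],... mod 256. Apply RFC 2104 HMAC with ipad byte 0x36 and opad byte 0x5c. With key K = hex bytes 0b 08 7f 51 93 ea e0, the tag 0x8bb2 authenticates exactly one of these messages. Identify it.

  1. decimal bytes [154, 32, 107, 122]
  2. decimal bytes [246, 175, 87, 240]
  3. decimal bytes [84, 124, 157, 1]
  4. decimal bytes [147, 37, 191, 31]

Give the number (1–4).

Key hex bytes 0b 08 7f 51 93 ea e0 is exactly B = 7 bytes: K' = 0b 08 7f 51 93 ea e0.
K' ⊕ ipad = 3d 3e 49 67 a5 dc d6; K' ⊕ opad = 57 54 23 0d cf b6 bc.
m1: inner = H(3d 3e 49 67 a5 dc d6 9a 20 6b 7a) = 9b 86; tag = H(57 54 23 0d cf b6 bc 9b 86) = 8bb2 ← matches
m2: inner = H(3d 3e 49 67 a5 dc d6 f6 af 57 f0) = a0 ce; tag = H(57 54 23 0d cf b6 bc a0 ce) = d3b7
m3: inner = H(3d 3e 49 67 a5 dc d6 54 7c 9d 01) = 7e 72; tag = H(57 54 23 0d cf b6 bc 7e 72) = 7795
m4: inner = H(3d 3e 49 67 a5 dc d6 93 25 bf 1f) = 45 d3; tag = H(57 54 23 0d cf b6 bc 45 d3) = d85c

1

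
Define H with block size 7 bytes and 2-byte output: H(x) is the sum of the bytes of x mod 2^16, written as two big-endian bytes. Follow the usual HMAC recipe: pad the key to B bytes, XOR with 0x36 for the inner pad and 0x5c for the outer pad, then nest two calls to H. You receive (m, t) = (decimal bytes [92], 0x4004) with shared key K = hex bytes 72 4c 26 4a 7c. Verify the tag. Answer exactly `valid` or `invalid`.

Key hex bytes 72 4c 26 4a 7c is 5 bytes ≤ B = 7; zero-pad to 7 bytes: K' = 72 4c 26 4a 7c 00 00.
K' ⊕ ipad = 44 7a 10 7c 4a 36 36; K' ⊕ opad = 2e 10 7a 16 20 5c 5c.
Inner hash: sum = 68+122+16+124+74+54+54+92 = 604 → 02 5c.
Outer hash (recomputed tag): sum = 46+16+122+22+32+92+92+2+92 = 516 → 02 04.
Recomputed tag = 0204; claimed = 4004 → mismatch.

invalid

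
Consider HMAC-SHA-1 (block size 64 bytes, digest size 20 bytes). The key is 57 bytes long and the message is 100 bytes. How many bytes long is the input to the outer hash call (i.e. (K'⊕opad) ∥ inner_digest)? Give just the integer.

84

Key is 57 ≤ 64 bytes, zero-padded: |K'| = 64.
Outer input = (K'⊕opad) ∥ H(inner) → 64 + 20 = 84 bytes.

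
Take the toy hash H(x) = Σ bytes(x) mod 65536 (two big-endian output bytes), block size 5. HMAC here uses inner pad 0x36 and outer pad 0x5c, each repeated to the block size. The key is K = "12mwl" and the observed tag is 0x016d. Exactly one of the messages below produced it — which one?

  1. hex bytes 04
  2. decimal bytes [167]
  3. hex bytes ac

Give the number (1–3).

Key "12mwl" = 31 32 6d 77 6c is exactly B = 5 bytes: K' = 31 32 6d 77 6c.
K' ⊕ ipad = 07 04 5b 41 5a; K' ⊕ opad = 6d 6e 31 2b 30.
m1: inner = H(07 04 5b 41 5a 04) = 01 05; tag = H(6d 6e 31 2b 30 01 05) = 016d ← matches
m2: inner = H(07 04 5b 41 5a a7) = 01 a8; tag = H(6d 6e 31 2b 30 01 a8) = 0210
m3: inner = H(07 04 5b 41 5a ac) = 01 ad; tag = H(6d 6e 31 2b 30 01 ad) = 0215

1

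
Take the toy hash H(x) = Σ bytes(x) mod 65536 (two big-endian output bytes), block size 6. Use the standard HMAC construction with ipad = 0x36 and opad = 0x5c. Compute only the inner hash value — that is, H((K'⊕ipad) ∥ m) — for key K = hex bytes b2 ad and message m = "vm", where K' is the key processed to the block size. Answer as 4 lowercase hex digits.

Key hex bytes b2 ad is 2 bytes ≤ B = 6; zero-pad to 6 bytes: K' = b2 ad 00 00 00 00.
K' ⊕ ipad = 84 9b 36 36 36 36.
Inner input = 84 9b 36 36 36 36 ∥ 76 6d.
Inner hash: sum = 132+155+54+54+54+54+118+109 = 730 → 02 da.

02da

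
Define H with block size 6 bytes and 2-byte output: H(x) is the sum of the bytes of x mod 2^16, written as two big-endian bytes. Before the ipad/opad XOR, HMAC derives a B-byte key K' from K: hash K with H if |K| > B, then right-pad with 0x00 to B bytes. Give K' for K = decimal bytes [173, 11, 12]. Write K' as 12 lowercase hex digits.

Key decimal bytes [173, 11, 12] = ad 0b 0c is 3 bytes ≤ B = 6; zero-pad to 6 bytes: K' = ad 0b 0c 00 00 00.

ad0b0c000000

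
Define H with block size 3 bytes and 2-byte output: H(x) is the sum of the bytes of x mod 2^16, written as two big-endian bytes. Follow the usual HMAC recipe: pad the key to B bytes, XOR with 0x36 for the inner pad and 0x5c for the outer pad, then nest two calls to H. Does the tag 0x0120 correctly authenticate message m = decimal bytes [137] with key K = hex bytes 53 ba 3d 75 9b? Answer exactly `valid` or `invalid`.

valid

Key hex bytes 53 ba 3d 75 9b is 5 bytes > B = 3, so hash it first: H(key) = 02 5a, then zero-pad to 3 bytes: K' = 02 5a 00.
K' ⊕ ipad = 34 6c 36; K' ⊕ opad = 5e 06 5c.
Inner hash: sum = 52+108+54+137 = 351 → 01 5f.
Outer hash (recomputed tag): sum = 94+6+92+1+95 = 288 → 01 20.
Recomputed tag = 0120; claimed = 0120 → match.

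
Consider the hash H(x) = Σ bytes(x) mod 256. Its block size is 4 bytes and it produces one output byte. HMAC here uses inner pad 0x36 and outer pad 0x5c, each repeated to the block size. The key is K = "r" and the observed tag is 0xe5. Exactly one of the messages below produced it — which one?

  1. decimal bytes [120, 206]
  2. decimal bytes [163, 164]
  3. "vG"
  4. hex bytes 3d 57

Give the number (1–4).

3

Key "r" = 72 is 1 byte ≤ B = 4; zero-pad to 4 bytes: K' = 72 00 00 00.
K' ⊕ ipad = 44 36 36 36; K' ⊕ opad = 2e 5c 5c 5c.
m1: inner = H(44 36 36 36 78 ce) = 2c; tag = H(2e 5c 5c 5c 2c) = 6e
m2: inner = H(44 36 36 36 a3 a4) = 2d; tag = H(2e 5c 5c 5c 2d) = 6f
m3: inner = H(44 36 36 36 76 47) = a3; tag = H(2e 5c 5c 5c a3) = e5 ← matches
m4: inner = H(44 36 36 36 3d 57) = 7a; tag = H(2e 5c 5c 5c 7a) = bc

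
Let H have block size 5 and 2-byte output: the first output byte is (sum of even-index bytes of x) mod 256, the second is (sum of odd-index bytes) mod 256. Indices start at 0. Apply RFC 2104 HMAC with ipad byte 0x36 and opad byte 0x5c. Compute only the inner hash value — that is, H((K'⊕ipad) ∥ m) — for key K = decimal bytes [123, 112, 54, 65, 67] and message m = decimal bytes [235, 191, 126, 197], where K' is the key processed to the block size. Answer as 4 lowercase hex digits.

Key decimal bytes [123, 112, 54, 65, 67] = 7b 70 36 41 43 is exactly B = 5 bytes: K' = 7b 70 36 41 43.
K' ⊕ ipad = 4d 46 00 77 75.
Inner input = 4d 46 00 77 75 ∥ eb bf 7e c5.
Inner hash: even-index sum = 582 mod 256 = 70; odd-index sum = 550 mod 256 = 38 → 46 26.

4626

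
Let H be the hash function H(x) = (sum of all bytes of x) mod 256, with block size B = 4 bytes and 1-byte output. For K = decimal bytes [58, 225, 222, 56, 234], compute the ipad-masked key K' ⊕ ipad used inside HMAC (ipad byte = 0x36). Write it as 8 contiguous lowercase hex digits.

Key decimal bytes [58, 225, 222, 56, 234] = 3a e1 de 38 ea is 5 bytes > B = 4, so hash it first: H(key) = 1b, then zero-pad to 4 bytes: K' = 1b 00 00 00.
XOR each byte with 0x36: 1b⊕36=2d, 00⊕36=36, 00⊕36=36, 00⊕36=36.

2d363636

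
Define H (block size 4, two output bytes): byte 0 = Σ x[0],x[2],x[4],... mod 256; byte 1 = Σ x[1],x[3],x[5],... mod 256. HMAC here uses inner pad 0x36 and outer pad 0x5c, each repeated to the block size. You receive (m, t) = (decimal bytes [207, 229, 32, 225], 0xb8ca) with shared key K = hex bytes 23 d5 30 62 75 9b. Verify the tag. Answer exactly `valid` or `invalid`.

Key hex bytes 23 d5 30 62 75 9b is 6 bytes > B = 4, so hash it first: H(key) = c8 d2, then zero-pad to 4 bytes: K' = c8 d2 00 00.
K' ⊕ ipad = fe e4 36 36; K' ⊕ opad = 94 8e 5c 5c.
Inner hash: even-index sum = 547 mod 256 = 35; odd-index sum = 736 mod 256 = 224 → 23 e0.
Outer hash (recomputed tag): even-index sum = 275 mod 256 = 19; odd-index sum = 458 mod 256 = 202 → 13 ca.
Recomputed tag = 13ca; claimed = b8ca → mismatch.

invalid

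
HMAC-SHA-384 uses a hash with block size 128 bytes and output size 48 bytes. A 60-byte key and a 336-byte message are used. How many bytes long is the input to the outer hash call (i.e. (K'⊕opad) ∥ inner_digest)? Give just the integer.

176

Key is 60 ≤ 128 bytes, zero-padded: |K'| = 128.
Outer input = (K'⊕opad) ∥ H(inner) → 128 + 48 = 176 bytes.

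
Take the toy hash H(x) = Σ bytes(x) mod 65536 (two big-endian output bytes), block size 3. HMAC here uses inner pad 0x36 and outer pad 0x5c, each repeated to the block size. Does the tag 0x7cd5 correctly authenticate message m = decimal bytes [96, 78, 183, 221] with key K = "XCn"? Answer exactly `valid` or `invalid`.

invalid

Key "XCn" = 58 43 6e is exactly B = 3 bytes: K' = 58 43 6e.
K' ⊕ ipad = 6e 75 58; K' ⊕ opad = 04 1f 32.
Inner hash: sum = 110+117+88+96+78+183+221 = 893 → 03 7d.
Outer hash (recomputed tag): sum = 4+31+50+3+125 = 213 → 00 d5.
Recomputed tag = 00d5; claimed = 7cd5 → mismatch.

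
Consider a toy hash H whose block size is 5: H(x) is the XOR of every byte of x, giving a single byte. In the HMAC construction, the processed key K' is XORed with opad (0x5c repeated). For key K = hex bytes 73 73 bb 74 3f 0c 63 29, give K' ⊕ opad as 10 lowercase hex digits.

ea5c5c5c5c

Key hex bytes 73 73 bb 74 3f 0c 63 29 is 8 bytes > B = 5, so hash it first: H(key) = b6, then zero-pad to 5 bytes: K' = b6 00 00 00 00.
XOR each byte with 0x5c: b6⊕5c=ea, 00⊕5c=5c, 00⊕5c=5c, 00⊕5c=5c, 00⊕5c=5c.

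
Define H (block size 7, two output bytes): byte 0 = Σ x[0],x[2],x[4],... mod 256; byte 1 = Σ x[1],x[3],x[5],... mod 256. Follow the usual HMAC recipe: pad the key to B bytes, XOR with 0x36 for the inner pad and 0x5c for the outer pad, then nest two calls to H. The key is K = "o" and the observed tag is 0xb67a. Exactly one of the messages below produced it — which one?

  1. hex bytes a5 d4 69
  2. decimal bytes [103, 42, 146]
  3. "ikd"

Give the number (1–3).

Key "o" = 6f is 1 byte ≤ B = 7; zero-pad to 7 bytes: K' = 6f 00 00 00 00 00 00.
K' ⊕ ipad = 59 36 36 36 36 36 36; K' ⊕ opad = 33 5c 5c 5c 5c 5c 5c.
m1: inner = H(59 36 36 36 36 36 36 a5 d4 69) = cf b0; tag = H(33 5c 5c 5c 5c 5c 5c cf b0) = f7e3
m2: inner = H(59 36 36 36 36 36 36 67 2a 92) = 25 9b; tag = H(33 5c 5c 5c 5c 5c 5c 25 9b) = e239
m3: inner = H(59 36 36 36 36 36 36 69 6b 64) = 66 6f; tag = H(33 5c 5c 5c 5c 5c 5c 66 6f) = b67a ← matches

3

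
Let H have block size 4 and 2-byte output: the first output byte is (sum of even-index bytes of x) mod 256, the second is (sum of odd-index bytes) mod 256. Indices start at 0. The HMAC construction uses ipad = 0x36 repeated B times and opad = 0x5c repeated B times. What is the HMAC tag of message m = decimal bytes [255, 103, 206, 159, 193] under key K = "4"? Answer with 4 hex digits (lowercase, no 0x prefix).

8a2a

Key "4" = 34 is 1 byte ≤ B = 4; zero-pad to 4 bytes: K' = 34 00 00 00.
K' ⊕ ipad = 02 36 36 36.  K' ⊕ opad = 68 5c 5c 5c.
Inner input = (K'⊕ipad) ∥ m = 02 36 36 36 ∥ ff 67 ce 9f c1.
Inner hash: even-index sum = 710 mod 256 = 198; odd-index sum = 370 mod 256 = 114 → c6 72.
Outer input = (K'⊕opad) ∥ inner = 68 5c 5c 5c ∥ c6 72.
Outer hash (tag): even-index sum = 394 mod 256 = 138; odd-index sum = 298 mod 256 = 42 → 8a 2a.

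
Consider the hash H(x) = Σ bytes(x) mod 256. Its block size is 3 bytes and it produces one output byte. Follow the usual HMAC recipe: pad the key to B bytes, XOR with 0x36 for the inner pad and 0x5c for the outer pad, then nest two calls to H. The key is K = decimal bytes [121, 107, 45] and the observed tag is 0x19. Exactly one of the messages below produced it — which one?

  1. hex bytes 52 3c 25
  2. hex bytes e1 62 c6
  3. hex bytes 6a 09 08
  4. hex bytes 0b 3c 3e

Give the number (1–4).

4

Key decimal bytes [121, 107, 45] = 79 6b 2d is exactly B = 3 bytes: K' = 79 6b 2d.
K' ⊕ ipad = 4f 5d 1b; K' ⊕ opad = 25 37 71.
m1: inner = H(4f 5d 1b 52 3c 25) = 7a; tag = H(25 37 71 7a) = 47
m2: inner = H(4f 5d 1b e1 62 c6) = d0; tag = H(25 37 71 d0) = 9d
m3: inner = H(4f 5d 1b 6a 09 08) = 42; tag = H(25 37 71 42) = 0f
m4: inner = H(4f 5d 1b 0b 3c 3e) = 4c; tag = H(25 37 71 4c) = 19 ← matches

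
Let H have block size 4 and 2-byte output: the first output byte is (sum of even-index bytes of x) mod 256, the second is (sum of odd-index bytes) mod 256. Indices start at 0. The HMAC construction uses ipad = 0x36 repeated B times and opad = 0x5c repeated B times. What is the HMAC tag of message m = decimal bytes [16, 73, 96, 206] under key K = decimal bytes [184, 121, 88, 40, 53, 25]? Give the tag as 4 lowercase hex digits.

8e1b

Key decimal bytes [184, 121, 88, 40, 53, 25] = b8 79 58 28 35 19 is 6 bytes > B = 4, so hash it first: H(key) = 45 ba, then zero-pad to 4 bytes: K' = 45 ba 00 00.
K' ⊕ ipad = 73 8c 36 36.  K' ⊕ opad = 19 e6 5c 5c.
Inner input = (K'⊕ipad) ∥ m = 73 8c 36 36 ∥ 10 49 60 ce.
Inner hash: even-index sum = 281 mod 256 = 25; odd-index sum = 473 mod 256 = 217 → 19 d9.
Outer input = (K'⊕opad) ∥ inner = 19 e6 5c 5c ∥ 19 d9.
Outer hash (tag): even-index sum = 142 mod 256 = 142; odd-index sum = 539 mod 256 = 27 → 8e 1b.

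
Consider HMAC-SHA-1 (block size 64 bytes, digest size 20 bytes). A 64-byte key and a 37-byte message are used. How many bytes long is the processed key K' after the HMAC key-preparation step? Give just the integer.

Key is 64 ≤ 64 bytes, zero-padded: |K'| = 64.

64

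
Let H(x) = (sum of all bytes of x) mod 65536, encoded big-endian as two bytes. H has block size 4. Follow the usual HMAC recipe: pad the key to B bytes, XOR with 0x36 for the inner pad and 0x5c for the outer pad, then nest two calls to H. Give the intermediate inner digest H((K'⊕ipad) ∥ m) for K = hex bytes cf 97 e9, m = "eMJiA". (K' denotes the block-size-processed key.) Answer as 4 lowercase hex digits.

Key hex bytes cf 97 e9 is 3 bytes ≤ B = 4; zero-pad to 4 bytes: K' = cf 97 e9 00.
K' ⊕ ipad = f9 a1 df 36.
Inner input = f9 a1 df 36 ∥ 65 4d 4a 69 41.
Inner hash: sum = 249+161+223+54+101+77+74+105+65 = 1109 → 04 55.

0455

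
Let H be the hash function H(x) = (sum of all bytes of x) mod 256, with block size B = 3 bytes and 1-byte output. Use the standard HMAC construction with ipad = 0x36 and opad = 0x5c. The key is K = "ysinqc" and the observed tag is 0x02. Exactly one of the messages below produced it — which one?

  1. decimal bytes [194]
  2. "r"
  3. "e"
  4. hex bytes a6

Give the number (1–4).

Key "ysinqc" = 79 73 69 6e 71 63 is 6 bytes > B = 3, so hash it first: H(key) = 97, then zero-pad to 3 bytes: K' = 97 00 00.
K' ⊕ ipad = a1 36 36; K' ⊕ opad = cb 5c 5c.
m1: inner = H(a1 36 36 c2) = cf; tag = H(cb 5c 5c cf) = 52
m2: inner = H(a1 36 36 72) = 7f; tag = H(cb 5c 5c 7f) = 02 ← matches
m3: inner = H(a1 36 36 65) = 72; tag = H(cb 5c 5c 72) = f5
m4: inner = H(a1 36 36 a6) = b3; tag = H(cb 5c 5c b3) = 36

2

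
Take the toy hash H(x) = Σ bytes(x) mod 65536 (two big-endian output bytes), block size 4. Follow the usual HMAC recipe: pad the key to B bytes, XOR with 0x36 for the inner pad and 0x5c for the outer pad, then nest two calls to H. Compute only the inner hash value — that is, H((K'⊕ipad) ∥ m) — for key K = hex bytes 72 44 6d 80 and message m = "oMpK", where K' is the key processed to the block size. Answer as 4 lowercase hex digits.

Key hex bytes 72 44 6d 80 is exactly B = 4 bytes: K' = 72 44 6d 80.
K' ⊕ ipad = 44 72 5b b6.
Inner input = 44 72 5b b6 ∥ 6f 4d 70 4b.
Inner hash: sum = 68+114+91+182+111+77+112+75 = 830 → 03 3e.

033e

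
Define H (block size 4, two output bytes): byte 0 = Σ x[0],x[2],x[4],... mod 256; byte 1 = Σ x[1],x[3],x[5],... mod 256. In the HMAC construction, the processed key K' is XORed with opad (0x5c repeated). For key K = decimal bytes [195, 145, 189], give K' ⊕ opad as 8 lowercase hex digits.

9fcde15c

Key decimal bytes [195, 145, 189] = c3 91 bd is 3 bytes ≤ B = 4; zero-pad to 4 bytes: K' = c3 91 bd 00.
XOR each byte with 0x5c: c3⊕5c=9f, 91⊕5c=cd, bd⊕5c=e1, 00⊕5c=5c.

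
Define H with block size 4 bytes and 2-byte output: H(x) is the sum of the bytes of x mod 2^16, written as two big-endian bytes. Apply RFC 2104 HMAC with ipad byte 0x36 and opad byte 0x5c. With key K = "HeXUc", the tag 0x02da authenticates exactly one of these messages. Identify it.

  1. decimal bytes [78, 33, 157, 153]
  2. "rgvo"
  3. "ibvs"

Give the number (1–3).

Key "HeXUc" = 48 65 58 55 63 is 5 bytes > B = 4, so hash it first: H(key) = 01 bd, then zero-pad to 4 bytes: K' = 01 bd 00 00.
K' ⊕ ipad = 37 8b 36 36; K' ⊕ opad = 5d e1 5c 5c.
m1: inner = H(37 8b 36 36 4e 21 9d 99) = 02 d3; tag = H(5d e1 5c 5c 02 d3) = 02cb
m2: inner = H(37 8b 36 36 72 67 76 6f) = 02 ec; tag = H(5d e1 5c 5c 02 ec) = 02e4
m3: inner = H(37 8b 36 36 69 62 76 73) = 02 e2; tag = H(5d e1 5c 5c 02 e2) = 02da ← matches

3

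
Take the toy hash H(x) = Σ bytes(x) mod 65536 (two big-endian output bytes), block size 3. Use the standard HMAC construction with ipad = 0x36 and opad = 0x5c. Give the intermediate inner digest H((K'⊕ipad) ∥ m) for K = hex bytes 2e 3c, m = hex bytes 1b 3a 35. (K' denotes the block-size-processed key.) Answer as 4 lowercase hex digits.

00e2

Key hex bytes 2e 3c is 2 bytes ≤ B = 3; zero-pad to 3 bytes: K' = 2e 3c 00.
K' ⊕ ipad = 18 0a 36.
Inner input = 18 0a 36 ∥ 1b 3a 35.
Inner hash: sum = 24+10+54+27+58+53 = 226 → 00 e2.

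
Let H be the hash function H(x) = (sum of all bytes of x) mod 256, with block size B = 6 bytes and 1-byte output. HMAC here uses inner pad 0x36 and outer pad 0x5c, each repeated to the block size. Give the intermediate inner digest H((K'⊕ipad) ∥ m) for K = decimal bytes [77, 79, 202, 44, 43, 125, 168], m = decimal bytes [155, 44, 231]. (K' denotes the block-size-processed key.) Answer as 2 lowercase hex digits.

Key decimal bytes [77, 79, 202, 44, 43, 125, 168] = 4d 4f ca 2c 2b 7d a8 is 7 bytes > B = 6, so hash it first: H(key) = e2, then zero-pad to 6 bytes: K' = e2 00 00 00 00 00.
K' ⊕ ipad = d4 36 36 36 36 36.
Inner input = d4 36 36 36 36 36 ∥ 9b 2c e7.
Inner hash: sum = 212+54+54+54+54+54+155+44+231 = 912; mod 256 = 144 → 90.

90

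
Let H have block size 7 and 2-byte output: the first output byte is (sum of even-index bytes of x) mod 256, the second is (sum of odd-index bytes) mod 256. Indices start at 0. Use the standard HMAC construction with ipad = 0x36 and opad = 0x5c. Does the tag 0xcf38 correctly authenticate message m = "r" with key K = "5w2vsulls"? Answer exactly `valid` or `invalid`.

invalid

Key "5w2vsulls" = 35 77 32 76 73 75 6c 6c 73 is 9 bytes > B = 7, so hash it first: H(key) = b9 ce, then zero-pad to 7 bytes: K' = b9 ce 00 00 00 00 00.
K' ⊕ ipad = 8f f8 36 36 36 36 36; K' ⊕ opad = e5 92 5c 5c 5c 5c 5c.
Inner hash: even-index sum = 305 mod 256 = 49; odd-index sum = 470 mod 256 = 214 → 31 d6.
Outer hash (recomputed tag): even-index sum = 719 mod 256 = 207; odd-index sum = 379 mod 256 = 123 → cf 7b.
Recomputed tag = cf7b; claimed = cf38 → mismatch.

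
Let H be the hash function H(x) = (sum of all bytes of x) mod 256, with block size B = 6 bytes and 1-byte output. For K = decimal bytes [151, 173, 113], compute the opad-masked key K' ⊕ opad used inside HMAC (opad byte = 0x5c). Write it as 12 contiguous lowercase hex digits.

Key decimal bytes [151, 173, 113] = 97 ad 71 is 3 bytes ≤ B = 6; zero-pad to 6 bytes: K' = 97 ad 71 00 00 00.
XOR each byte with 0x5c: 97⊕5c=cb, ad⊕5c=f1, 71⊕5c=2d, 00⊕5c=5c, 00⊕5c=5c, 00⊕5c=5c.

cbf12d5c5c5c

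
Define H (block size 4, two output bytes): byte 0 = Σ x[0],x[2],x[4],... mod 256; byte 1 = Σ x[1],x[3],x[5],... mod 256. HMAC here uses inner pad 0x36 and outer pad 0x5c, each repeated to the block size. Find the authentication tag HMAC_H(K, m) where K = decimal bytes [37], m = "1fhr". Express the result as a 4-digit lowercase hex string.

Key decimal bytes [37] = 25 is 1 byte ≤ B = 4; zero-pad to 4 bytes: K' = 25 00 00 00.
K' ⊕ ipad = 13 36 36 36.  K' ⊕ opad = 79 5c 5c 5c.
Inner input = (K'⊕ipad) ∥ m = 13 36 36 36 ∥ 31 66 68 72.
Inner hash: even-index sum = 226 mod 256 = 226; odd-index sum = 324 mod 256 = 68 → e2 44.
Outer input = (K'⊕opad) ∥ inner = 79 5c 5c 5c ∥ e2 44.
Outer hash (tag): even-index sum = 439 mod 256 = 183; odd-index sum = 252 mod 256 = 252 → b7 fc.

b7fc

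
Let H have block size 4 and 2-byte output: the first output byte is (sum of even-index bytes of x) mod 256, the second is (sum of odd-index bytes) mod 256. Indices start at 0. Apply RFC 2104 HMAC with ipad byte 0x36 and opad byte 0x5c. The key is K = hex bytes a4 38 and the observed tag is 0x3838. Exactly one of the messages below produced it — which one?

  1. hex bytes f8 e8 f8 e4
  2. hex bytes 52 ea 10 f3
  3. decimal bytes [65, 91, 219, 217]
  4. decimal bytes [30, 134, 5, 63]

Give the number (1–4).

Key hex bytes a4 38 is 2 bytes ≤ B = 4; zero-pad to 4 bytes: K' = a4 38 00 00.
K' ⊕ ipad = 92 0e 36 36; K' ⊕ opad = f8 64 5c 5c.
m1: inner = H(92 0e 36 36 f8 e8 f8 e4) = b8 10; tag = H(f8 64 5c 5c b8 10) = 0cd0
m2: inner = H(92 0e 36 36 52 ea 10 f3) = 2a 21; tag = H(f8 64 5c 5c 2a 21) = 7ee1
m3: inner = H(92 0e 36 36 41 5b db d9) = e4 78; tag = H(f8 64 5c 5c e4 78) = 3838 ← matches
m4: inner = H(92 0e 36 36 1e 86 05 3f) = eb 09; tag = H(f8 64 5c 5c eb 09) = 3fc9

3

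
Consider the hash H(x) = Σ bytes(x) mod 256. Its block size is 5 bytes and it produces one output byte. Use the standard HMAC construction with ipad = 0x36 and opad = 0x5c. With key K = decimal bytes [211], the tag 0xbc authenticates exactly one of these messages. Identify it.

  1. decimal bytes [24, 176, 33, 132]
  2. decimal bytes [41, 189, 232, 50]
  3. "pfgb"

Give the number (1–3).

2

Key decimal bytes [211] = d3 is 1 byte ≤ B = 5; zero-pad to 5 bytes: K' = d3 00 00 00 00.
K' ⊕ ipad = e5 36 36 36 36; K' ⊕ opad = 8f 5c 5c 5c 5c.
m1: inner = H(e5 36 36 36 36 18 b0 21 84) = 2a; tag = H(8f 5c 5c 5c 5c 2a) = 29
m2: inner = H(e5 36 36 36 36 29 bd e8 32) = bd; tag = H(8f 5c 5c 5c 5c bd) = bc ← matches
m3: inner = H(e5 36 36 36 36 70 66 67 62) = 5c; tag = H(8f 5c 5c 5c 5c 5c) = 5b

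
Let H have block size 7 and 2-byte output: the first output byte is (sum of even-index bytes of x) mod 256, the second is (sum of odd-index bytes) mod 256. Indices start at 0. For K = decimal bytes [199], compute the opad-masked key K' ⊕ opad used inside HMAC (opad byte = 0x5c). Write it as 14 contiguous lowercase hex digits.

Key decimal bytes [199] = c7 is 1 byte ≤ B = 7; zero-pad to 7 bytes: K' = c7 00 00 00 00 00 00.
XOR each byte with 0x5c: c7⊕5c=9b, 00⊕5c=5c, 00⊕5c=5c, 00⊕5c=5c, 00⊕5c=5c, 00⊕5c=5c, 00⊕5c=5c.

9b5c5c5c5c5c5c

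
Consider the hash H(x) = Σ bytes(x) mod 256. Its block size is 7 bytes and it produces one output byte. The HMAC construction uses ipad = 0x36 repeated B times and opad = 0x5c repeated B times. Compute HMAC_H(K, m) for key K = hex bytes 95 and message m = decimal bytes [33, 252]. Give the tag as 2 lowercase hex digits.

f5

Key hex bytes 95 is 1 byte ≤ B = 7; zero-pad to 7 bytes: K' = 95 00 00 00 00 00 00.
K' ⊕ ipad = a3 36 36 36 36 36 36.  K' ⊕ opad = c9 5c 5c 5c 5c 5c 5c.
Inner input = (K'⊕ipad) ∥ m = a3 36 36 36 36 36 36 ∥ 21 fc.
Inner hash: sum = 163+54+54+54+54+54+54+33+252 = 772; mod 256 = 4 → 04.
Outer input = (K'⊕opad) ∥ inner = c9 5c 5c 5c 5c 5c 5c ∥ 04.
Outer hash (tag): sum = 201+92+92+92+92+92+92+4 = 757; mod 256 = 245 → f5.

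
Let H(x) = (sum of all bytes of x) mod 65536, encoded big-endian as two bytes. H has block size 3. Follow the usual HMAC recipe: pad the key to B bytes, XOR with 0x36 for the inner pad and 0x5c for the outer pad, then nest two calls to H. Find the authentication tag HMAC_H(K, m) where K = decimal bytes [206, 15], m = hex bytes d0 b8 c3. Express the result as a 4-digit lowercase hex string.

Key decimal bytes [206, 15] = ce 0f is 2 bytes ≤ B = 3; zero-pad to 3 bytes: K' = ce 0f 00.
K' ⊕ ipad = f8 39 36.  K' ⊕ opad = 92 53 5c.
Inner input = (K'⊕ipad) ∥ m = f8 39 36 ∥ d0 b8 c3.
Inner hash: sum = 248+57+54+208+184+195 = 946 → 03 b2.
Outer input = (K'⊕opad) ∥ inner = 92 53 5c ∥ 03 b2.
Outer hash (tag): sum = 146+83+92+3+178 = 502 → 01 f6.

01f6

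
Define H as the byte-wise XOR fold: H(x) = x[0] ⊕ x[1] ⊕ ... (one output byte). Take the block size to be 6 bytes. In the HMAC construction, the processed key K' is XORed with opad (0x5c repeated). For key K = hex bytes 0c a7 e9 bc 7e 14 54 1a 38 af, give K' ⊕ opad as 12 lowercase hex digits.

115c5c5c5c5c

Key hex bytes 0c a7 e9 bc 7e 14 54 1a 38 af is 10 bytes > B = 6, so hash it first: H(key) = 4d, then zero-pad to 6 bytes: K' = 4d 00 00 00 00 00.
XOR each byte with 0x5c: 4d⊕5c=11, 00⊕5c=5c, 00⊕5c=5c, 00⊕5c=5c, 00⊕5c=5c, 00⊕5c=5c.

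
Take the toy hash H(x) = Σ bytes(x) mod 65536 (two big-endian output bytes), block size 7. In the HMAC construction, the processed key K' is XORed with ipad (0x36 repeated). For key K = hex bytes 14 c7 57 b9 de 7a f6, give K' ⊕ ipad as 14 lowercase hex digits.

22f1618fe84cc0

Key hex bytes 14 c7 57 b9 de 7a f6 is exactly B = 7 bytes: K' = 14 c7 57 b9 de 7a f6.
XOR each byte with 0x36: 14⊕36=22, c7⊕36=f1, 57⊕36=61, b9⊕36=8f, de⊕36=e8, 7a⊕36=4c, f6⊕36=c0.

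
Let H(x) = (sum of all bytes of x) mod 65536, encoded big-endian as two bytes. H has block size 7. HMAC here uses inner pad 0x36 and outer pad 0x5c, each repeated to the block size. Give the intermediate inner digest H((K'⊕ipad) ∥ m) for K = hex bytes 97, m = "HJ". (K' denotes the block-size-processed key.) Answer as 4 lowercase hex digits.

Key hex bytes 97 is 1 byte ≤ B = 7; zero-pad to 7 bytes: K' = 97 00 00 00 00 00 00.
K' ⊕ ipad = a1 36 36 36 36 36 36.
Inner input = a1 36 36 36 36 36 36 ∥ 48 4a.
Inner hash: sum = 161+54+54+54+54+54+54+72+74 = 631 → 02 77.

0277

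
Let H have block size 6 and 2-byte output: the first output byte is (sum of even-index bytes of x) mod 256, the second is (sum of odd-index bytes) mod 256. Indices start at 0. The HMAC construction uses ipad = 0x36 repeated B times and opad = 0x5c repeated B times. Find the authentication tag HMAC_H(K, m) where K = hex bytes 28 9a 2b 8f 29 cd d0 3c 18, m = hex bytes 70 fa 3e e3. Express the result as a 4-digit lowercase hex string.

5c73

Key hex bytes 28 9a 2b 8f 29 cd d0 3c 18 is 9 bytes > B = 6, so hash it first: H(key) = 64 32, then zero-pad to 6 bytes: K' = 64 32 00 00 00 00.
K' ⊕ ipad = 52 04 36 36 36 36.  K' ⊕ opad = 38 6e 5c 5c 5c 5c.
Inner input = (K'⊕ipad) ∥ m = 52 04 36 36 36 36 ∥ 70 fa 3e e3.
Inner hash: even-index sum = 364 mod 256 = 108; odd-index sum = 589 mod 256 = 77 → 6c 4d.
Outer input = (K'⊕opad) ∥ inner = 38 6e 5c 5c 5c 5c ∥ 6c 4d.
Outer hash (tag): even-index sum = 348 mod 256 = 92; odd-index sum = 371 mod 256 = 115 → 5c 73.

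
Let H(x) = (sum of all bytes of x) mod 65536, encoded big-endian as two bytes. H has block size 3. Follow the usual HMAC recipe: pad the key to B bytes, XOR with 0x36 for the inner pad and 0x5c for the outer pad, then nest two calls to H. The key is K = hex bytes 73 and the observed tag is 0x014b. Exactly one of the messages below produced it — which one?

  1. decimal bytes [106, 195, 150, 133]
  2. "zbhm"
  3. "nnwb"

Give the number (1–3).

2

Key hex bytes 73 is 1 byte ≤ B = 3; zero-pad to 3 bytes: K' = 73 00 00.
K' ⊕ ipad = 45 36 36; K' ⊕ opad = 2f 5c 5c.
m1: inner = H(45 36 36 6a c3 96 85) = 02 f9; tag = H(2f 5c 5c 02 f9) = 01e2
m2: inner = H(45 36 36 7a 62 68 6d) = 02 62; tag = H(2f 5c 5c 02 62) = 014b ← matches
m3: inner = H(45 36 36 6e 6e 77 62) = 02 66; tag = H(2f 5c 5c 02 66) = 014f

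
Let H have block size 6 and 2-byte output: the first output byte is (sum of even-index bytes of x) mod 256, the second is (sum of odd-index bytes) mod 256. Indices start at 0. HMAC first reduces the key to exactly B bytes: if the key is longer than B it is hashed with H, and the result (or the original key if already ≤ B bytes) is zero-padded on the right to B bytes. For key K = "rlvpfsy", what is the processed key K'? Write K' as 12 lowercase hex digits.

|K| = 7 > B = 6, so first hash the key.
H(K): even-index sum = 455 mod 256 = 199; odd-index sum = 335 mod 256 = 79 → c7 4f.
Zero-pad H(K) = c7 4f to 6 bytes: K' = c7 4f 00 00 00 00.

c74f00000000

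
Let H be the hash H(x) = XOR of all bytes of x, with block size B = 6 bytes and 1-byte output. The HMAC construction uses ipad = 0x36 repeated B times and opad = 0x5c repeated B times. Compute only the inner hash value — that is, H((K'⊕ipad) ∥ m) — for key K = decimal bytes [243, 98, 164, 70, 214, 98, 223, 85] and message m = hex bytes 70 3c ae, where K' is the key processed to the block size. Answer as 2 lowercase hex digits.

Key decimal bytes [243, 98, 164, 70, 214, 98, 223, 85] = f3 62 a4 46 d6 62 df 55 is 8 bytes > B = 6, so hash it first: H(key) = 4d, then zero-pad to 6 bytes: K' = 4d 00 00 00 00 00.
K' ⊕ ipad = 7b 36 36 36 36 36.
Inner input = 7b 36 36 36 36 36 ∥ 70 3c ae.
Inner hash: XOR 7b⊕36⊕36⊕36⊕36⊕36⊕70⊕3c⊕ae = af.

af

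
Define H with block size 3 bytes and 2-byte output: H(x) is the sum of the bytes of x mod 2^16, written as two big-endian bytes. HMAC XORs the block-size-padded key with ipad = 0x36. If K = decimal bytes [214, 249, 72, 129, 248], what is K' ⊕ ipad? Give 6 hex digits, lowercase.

Key decimal bytes [214, 249, 72, 129, 248] = d6 f9 48 81 f8 is 5 bytes > B = 3, so hash it first: H(key) = 03 90, then zero-pad to 3 bytes: K' = 03 90 00.
XOR each byte with 0x36: 03⊕36=35, 90⊕36=a6, 00⊕36=36.

35a636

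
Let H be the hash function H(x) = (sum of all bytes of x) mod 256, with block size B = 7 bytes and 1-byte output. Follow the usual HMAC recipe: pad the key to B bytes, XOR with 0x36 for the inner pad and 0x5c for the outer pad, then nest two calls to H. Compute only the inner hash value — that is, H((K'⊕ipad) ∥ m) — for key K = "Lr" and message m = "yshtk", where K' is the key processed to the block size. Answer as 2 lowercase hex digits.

ff

Key "Lr" = 4c 72 is 2 bytes ≤ B = 7; zero-pad to 7 bytes: K' = 4c 72 00 00 00 00 00.
K' ⊕ ipad = 7a 44 36 36 36 36 36.
Inner input = 7a 44 36 36 36 36 36 ∥ 79 73 68 74 6b.
Inner hash: sum = 122+68+54+54+54+54+54+121+115+104+116+107 = 1023; mod 256 = 255 → ff.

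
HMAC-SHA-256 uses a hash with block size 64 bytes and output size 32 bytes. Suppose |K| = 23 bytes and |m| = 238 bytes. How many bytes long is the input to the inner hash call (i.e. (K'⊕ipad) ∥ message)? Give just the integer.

302

Key is 23 ≤ 64 bytes, zero-padded: |K'| = 64.
Inner input = (K'⊕ipad) ∥ m → 64 + 238 = 302 bytes.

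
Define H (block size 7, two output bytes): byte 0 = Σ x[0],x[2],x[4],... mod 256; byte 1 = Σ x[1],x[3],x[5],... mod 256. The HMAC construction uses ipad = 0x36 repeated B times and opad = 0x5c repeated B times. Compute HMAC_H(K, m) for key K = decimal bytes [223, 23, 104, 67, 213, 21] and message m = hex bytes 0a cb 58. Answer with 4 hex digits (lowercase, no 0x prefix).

Key decimal bytes [223, 23, 104, 67, 213, 21] = df 17 68 43 d5 15 is 6 bytes ≤ B = 7; zero-pad to 7 bytes: K' = df 17 68 43 d5 15 00.
K' ⊕ ipad = e9 21 5e 75 e3 23 36.  K' ⊕ opad = 83 4b 34 1f 89 49 5c.
Inner input = (K'⊕ipad) ∥ m = e9 21 5e 75 e3 23 36 ∥ 0a cb 58.
Inner hash: even-index sum = 811 mod 256 = 43; odd-index sum = 283 mod 256 = 27 → 2b 1b.
Outer input = (K'⊕opad) ∥ inner = 83 4b 34 1f 89 49 5c ∥ 2b 1b.
Outer hash (tag): even-index sum = 439 mod 256 = 183; odd-index sum = 222 mod 256 = 222 → b7 de.

b7de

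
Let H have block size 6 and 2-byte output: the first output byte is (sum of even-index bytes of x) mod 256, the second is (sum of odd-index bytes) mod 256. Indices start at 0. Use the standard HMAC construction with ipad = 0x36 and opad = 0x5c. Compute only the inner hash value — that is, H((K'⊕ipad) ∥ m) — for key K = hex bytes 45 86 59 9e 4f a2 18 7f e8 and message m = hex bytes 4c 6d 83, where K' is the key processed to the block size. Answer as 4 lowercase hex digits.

Key hex bytes 45 86 59 9e 4f a2 18 7f e8 is 9 bytes > B = 6, so hash it first: H(key) = ed 45, then zero-pad to 6 bytes: K' = ed 45 00 00 00 00.
K' ⊕ ipad = db 73 36 36 36 36.
Inner input = db 73 36 36 36 36 ∥ 4c 6d 83.
Inner hash: even-index sum = 534 mod 256 = 22; odd-index sum = 332 mod 256 = 76 → 16 4c.

164c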